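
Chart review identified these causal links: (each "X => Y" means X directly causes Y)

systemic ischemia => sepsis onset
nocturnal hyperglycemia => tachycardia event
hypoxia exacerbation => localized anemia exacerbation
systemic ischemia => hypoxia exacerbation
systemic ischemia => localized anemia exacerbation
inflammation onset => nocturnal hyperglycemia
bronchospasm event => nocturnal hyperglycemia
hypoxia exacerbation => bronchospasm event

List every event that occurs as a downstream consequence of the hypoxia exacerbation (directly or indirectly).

the bronchospasm event, the localized anemia exacerbation, the nocturnal hyperglycemia, the tachycardia event

Direct effects: the bronchospasm event, the localized anemia exacerbation.
2 steps out: the nocturnal hyperglycemia.
3 steps out: the tachycardia event.
Not reachable from it: the systemic ischemia, the sepsis onset, the inflammation onset.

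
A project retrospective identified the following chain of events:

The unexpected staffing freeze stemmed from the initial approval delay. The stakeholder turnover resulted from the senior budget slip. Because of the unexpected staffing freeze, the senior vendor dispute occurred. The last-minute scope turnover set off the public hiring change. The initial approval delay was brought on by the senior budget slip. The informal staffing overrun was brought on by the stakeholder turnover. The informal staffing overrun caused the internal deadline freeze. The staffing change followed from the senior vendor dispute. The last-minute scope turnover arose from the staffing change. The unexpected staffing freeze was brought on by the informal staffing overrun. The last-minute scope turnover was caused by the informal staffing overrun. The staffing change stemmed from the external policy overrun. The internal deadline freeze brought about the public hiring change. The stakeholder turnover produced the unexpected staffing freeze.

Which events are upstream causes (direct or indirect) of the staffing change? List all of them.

Immediate causes of the staffing change: the senior vendor dispute, the external policy overrun.
Further upstream: the senior budget slip, the initial approval delay, the stakeholder turnover, the informal staffing overrun, the unexpected staffing freeze.

the external policy overrun, the informal staffing overrun, the initial approval delay, the senior budget slip, the senior vendor dispute, the stakeholder turnover, the unexpected staffing freeze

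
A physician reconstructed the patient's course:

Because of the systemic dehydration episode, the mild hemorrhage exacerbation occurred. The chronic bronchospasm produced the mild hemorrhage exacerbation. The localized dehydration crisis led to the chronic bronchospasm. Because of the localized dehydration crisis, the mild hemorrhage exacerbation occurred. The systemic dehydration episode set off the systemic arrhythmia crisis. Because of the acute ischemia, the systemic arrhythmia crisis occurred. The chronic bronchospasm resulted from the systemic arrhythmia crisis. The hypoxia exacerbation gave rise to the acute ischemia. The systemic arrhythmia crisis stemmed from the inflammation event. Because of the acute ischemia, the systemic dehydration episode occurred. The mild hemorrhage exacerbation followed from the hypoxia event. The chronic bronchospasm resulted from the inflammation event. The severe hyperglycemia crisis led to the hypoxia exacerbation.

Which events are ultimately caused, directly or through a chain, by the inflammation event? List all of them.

the chronic bronchospasm, the mild hemorrhage exacerbation, the systemic arrhythmia crisis

Direct effects: the systemic arrhythmia crisis, the chronic bronchospasm.
2 steps out: the mild hemorrhage exacerbation.
Not reachable from it: the severe hyperglycemia crisis, the hypoxia exacerbation, the acute ischemia, the systemic dehydration episode, the hypoxia event, the localized dehydration crisis.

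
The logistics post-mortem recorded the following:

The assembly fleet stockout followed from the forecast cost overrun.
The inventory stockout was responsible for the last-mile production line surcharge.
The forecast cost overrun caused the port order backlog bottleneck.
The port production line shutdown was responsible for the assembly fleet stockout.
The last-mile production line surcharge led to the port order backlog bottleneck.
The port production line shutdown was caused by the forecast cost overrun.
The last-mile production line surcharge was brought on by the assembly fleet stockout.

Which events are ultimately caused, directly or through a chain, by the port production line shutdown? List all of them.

the assembly fleet stockout, the last-mile production line surcharge, the port order backlog bottleneck

Direct effects: the assembly fleet stockout.
2 steps out: the last-mile production line surcharge.
3 steps out: the port order backlog bottleneck.
Not reachable from it: the forecast cost overrun, the inventory stockout.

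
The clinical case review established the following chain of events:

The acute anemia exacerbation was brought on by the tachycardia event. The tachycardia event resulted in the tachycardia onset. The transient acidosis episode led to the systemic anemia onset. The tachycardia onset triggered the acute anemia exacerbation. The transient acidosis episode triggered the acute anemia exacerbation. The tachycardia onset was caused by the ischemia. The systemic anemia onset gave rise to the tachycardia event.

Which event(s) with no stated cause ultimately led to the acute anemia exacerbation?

Tracing upstream from the acute anemia exacerbation: the acute anemia exacerbation ← the transient acidosis episode.
A separate upstream branch: the acute anemia exacerbation ← the tachycardia onset ← the ischemia.
Each of those chain origins has no stated cause.

the ischemia, the transient acidosis episode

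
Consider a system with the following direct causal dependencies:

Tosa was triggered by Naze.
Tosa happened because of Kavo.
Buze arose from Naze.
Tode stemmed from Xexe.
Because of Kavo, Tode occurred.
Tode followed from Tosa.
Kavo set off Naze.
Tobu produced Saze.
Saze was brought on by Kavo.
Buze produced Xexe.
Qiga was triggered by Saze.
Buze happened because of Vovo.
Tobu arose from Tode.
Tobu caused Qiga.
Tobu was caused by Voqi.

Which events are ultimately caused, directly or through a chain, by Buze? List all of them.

Direct effects: Xexe.
2 steps out: Tode.
3 steps out: Tobu.
4 steps out: Saze, Qiga.
Not reachable from it: Kavo, Vovo, Voqi, Naze, Tosa.

Qiga, Saze, Tobu, Tode, Xexe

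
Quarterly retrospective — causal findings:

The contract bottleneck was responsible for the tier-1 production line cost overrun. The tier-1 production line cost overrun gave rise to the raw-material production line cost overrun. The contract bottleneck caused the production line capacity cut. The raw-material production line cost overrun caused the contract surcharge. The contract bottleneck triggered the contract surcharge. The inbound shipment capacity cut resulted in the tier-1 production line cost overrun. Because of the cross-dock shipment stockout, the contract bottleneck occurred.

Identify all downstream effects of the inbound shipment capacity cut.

the contract surcharge, the raw-material production line cost overrun, the tier-1 production line cost overrun

Direct effects: the tier-1 production line cost overrun.
2 steps out: the raw-material production line cost overrun.
3 steps out: the contract surcharge.
Not reachable from it: the cross-dock shipment stockout, the contract bottleneck, the production line capacity cut.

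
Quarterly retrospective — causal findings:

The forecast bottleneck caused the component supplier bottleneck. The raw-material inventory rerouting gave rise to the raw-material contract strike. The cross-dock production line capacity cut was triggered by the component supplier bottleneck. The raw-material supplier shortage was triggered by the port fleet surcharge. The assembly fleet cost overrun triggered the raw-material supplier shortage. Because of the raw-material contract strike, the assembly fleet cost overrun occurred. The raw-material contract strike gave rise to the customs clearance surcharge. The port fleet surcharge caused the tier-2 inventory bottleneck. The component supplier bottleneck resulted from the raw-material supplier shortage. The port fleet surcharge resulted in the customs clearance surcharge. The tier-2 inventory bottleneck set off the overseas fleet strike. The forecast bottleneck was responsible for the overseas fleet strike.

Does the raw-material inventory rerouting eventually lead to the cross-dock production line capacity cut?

Yes

There is a causal chain: the raw-material inventory rerouting → the raw-material contract strike → the assembly fleet cost overrun → the raw-material supplier shortage → the component supplier bottleneck → the cross-dock production line capacity cut.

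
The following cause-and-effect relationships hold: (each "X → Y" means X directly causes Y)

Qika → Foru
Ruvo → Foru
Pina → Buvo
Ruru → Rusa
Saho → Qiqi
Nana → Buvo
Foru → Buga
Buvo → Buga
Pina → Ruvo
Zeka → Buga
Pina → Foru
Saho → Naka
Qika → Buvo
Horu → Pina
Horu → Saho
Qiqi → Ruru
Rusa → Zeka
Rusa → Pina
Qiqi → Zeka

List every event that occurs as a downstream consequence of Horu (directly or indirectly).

Buga, Buvo, Foru, Naka, Pina, Qiqi, Ruru, Rusa, Ruvo, Saho, Zeka

Direct effects: Saho, Pina.
2 steps out: Qiqi, Naka, Ruvo, Foru, Buvo.
3 steps out: Ruru, Zeka, Buga.
4 steps out: Rusa.
Not reachable from it: Nana, Qika.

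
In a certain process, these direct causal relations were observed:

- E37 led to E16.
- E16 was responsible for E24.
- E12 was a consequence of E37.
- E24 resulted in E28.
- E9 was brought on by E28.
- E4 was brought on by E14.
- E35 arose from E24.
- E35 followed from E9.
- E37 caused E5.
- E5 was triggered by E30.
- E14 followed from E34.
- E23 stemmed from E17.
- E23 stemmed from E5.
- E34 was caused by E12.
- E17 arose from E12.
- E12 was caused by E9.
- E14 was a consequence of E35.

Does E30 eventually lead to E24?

No

E30 leads to E5, E23; E24 is not among them.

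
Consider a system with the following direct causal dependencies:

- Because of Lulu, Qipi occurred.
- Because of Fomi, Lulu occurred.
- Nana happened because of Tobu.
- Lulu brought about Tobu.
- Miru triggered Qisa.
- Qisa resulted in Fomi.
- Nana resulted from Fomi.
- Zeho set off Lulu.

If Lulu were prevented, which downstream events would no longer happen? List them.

Qipi, Tobu

Downstream of Lulu: Tobu, Qipi, Nana.
Of those, still caused via another path: Nana.
The remainder have no surviving cause.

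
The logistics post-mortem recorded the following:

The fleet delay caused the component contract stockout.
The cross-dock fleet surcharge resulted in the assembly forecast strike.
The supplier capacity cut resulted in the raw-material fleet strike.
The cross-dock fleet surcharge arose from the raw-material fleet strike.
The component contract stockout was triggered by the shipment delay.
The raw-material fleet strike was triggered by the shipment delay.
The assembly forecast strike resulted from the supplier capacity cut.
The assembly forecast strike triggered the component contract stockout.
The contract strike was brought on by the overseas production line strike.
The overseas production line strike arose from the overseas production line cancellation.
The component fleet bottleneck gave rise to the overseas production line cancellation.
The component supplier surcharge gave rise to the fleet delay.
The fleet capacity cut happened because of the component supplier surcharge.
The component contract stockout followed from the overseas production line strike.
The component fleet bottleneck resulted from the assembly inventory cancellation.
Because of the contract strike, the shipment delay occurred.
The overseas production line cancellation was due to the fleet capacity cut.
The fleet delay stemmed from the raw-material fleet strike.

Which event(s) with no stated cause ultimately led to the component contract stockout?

Tracing upstream from the component contract stockout: the component contract stockout ← the assembly forecast strike ← the supplier capacity cut.
A separate upstream branch: the component contract stockout ← the overseas production line strike ← the overseas production line cancellation ← the component fleet bottleneck ← the assembly inventory cancellation.
A separate upstream branch: the component contract stockout ← the fleet delay ← the component supplier surcharge.
Each of those chain origins has no stated cause.

the assembly inventory cancellation, the component supplier surcharge, the supplier capacity cut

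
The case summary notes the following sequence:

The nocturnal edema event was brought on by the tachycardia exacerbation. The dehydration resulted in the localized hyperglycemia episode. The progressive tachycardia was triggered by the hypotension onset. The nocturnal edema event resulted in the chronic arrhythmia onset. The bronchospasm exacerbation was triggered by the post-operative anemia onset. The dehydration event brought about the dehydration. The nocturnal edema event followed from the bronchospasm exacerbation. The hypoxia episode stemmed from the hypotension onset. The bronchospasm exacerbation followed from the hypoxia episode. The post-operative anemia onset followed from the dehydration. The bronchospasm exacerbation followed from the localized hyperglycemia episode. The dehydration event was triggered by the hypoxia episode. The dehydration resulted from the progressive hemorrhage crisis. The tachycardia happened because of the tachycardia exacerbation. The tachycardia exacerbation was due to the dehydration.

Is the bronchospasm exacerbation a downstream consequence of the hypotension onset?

Yes

There is a causal chain: the hypotension onset → the hypoxia episode → the bronchospasm exacerbation.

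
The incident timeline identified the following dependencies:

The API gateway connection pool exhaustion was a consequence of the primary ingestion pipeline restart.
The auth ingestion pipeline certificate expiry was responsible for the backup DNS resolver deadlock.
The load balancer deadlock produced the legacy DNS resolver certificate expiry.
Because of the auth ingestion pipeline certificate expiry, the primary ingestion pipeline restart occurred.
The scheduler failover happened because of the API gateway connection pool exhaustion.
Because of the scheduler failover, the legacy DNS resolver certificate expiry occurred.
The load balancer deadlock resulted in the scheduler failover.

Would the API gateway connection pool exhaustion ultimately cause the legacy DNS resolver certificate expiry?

There is a causal chain: the API gateway connection pool exhaustion → the scheduler failover → the legacy DNS resolver certificate expiry.

Yes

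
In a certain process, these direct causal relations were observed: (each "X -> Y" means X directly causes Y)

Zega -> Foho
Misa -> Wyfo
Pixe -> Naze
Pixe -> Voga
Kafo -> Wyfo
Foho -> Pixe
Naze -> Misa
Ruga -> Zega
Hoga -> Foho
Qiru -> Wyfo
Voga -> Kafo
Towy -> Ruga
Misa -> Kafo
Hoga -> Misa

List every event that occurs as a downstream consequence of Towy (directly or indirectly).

Direct effects: Ruga.
2 steps out: Zega.
3 steps out: Foho.
4 steps out: Pixe.
5 steps out: Voga, Naze.
6 steps out: Misa, Kafo.
7 steps out: Wyfo.
Not reachable from it: Hoga, Qiru.

Foho, Kafo, Misa, Naze, Pixe, Ruga, Voga, Wyfo, Zega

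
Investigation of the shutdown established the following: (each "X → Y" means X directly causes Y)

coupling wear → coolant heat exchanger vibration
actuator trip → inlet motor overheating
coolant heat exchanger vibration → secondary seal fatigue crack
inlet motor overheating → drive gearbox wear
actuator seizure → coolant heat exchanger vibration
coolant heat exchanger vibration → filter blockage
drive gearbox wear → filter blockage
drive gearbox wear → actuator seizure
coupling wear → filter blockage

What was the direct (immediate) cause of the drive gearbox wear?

Upstream contributors include the actuator trip, but only the inlet motor overheating feeds directly into the drive gearbox wear.

the inlet motor overheating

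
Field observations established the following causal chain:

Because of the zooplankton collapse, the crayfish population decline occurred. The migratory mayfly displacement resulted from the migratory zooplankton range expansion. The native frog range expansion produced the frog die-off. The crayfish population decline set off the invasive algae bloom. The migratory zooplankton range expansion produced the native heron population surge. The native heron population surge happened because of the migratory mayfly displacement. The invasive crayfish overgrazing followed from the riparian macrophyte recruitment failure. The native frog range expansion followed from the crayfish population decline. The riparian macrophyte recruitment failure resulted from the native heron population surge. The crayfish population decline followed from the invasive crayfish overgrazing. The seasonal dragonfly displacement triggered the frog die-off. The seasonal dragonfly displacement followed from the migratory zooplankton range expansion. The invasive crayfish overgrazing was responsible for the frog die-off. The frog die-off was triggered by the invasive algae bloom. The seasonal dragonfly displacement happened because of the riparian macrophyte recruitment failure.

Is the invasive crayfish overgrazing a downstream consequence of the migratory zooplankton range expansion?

There is a causal chain: the migratory zooplankton range expansion → the native heron population surge → the riparian macrophyte recruitment failure → the invasive crayfish overgrazing.

Yes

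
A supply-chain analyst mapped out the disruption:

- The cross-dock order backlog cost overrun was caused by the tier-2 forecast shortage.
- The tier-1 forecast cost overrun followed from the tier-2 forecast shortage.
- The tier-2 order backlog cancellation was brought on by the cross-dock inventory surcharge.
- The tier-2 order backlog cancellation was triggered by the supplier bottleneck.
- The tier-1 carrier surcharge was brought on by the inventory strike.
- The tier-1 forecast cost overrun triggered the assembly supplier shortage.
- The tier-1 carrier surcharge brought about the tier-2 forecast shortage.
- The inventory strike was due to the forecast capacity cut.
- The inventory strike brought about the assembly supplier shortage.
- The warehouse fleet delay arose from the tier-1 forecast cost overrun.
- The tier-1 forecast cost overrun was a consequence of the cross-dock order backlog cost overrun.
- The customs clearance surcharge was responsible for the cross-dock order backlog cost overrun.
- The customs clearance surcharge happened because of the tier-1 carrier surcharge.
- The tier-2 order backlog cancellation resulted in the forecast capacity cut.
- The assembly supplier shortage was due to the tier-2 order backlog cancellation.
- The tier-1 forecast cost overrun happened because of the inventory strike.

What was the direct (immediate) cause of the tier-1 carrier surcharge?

the inventory strike

Upstream contributors include the cross-dock inventory surcharge, the tier-2 order backlog cancellation, the forecast capacity cut, the supplier bottleneck, but only the inventory strike feeds directly into the tier-1 carrier surcharge.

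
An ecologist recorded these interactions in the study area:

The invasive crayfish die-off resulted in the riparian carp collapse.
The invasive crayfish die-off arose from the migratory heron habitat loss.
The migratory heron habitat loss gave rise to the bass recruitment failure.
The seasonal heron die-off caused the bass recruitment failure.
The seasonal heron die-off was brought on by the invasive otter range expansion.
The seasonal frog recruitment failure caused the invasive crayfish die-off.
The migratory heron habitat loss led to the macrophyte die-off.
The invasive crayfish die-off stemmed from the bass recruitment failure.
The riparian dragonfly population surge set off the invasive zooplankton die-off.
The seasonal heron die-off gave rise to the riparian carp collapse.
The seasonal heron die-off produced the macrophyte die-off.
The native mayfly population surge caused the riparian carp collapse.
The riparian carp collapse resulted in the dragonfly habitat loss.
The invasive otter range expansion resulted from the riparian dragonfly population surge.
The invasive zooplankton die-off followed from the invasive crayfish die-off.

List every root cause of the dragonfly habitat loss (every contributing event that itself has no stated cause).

the migratory heron habitat loss, the native mayfly population surge, the riparian dragonfly population surge, the seasonal frog recruitment failure

Tracing upstream from the dragonfly habitat loss: the dragonfly habitat loss ← the riparian carp collapse ← the native mayfly population surge.
A separate upstream branch: the dragonfly habitat loss ← the riparian carp collapse ← the invasive crayfish die-off ← the seasonal frog recruitment failure.
A separate upstream branch: the dragonfly habitat loss ← the riparian carp collapse ← the seasonal heron die-off ← the invasive otter range expansion ← the riparian dragonfly population surge.
A separate upstream branch: the dragonfly habitat loss ← the riparian carp collapse ← the invasive crayfish die-off ← the migratory heron habitat loss.
Each of those chain origins has no stated cause.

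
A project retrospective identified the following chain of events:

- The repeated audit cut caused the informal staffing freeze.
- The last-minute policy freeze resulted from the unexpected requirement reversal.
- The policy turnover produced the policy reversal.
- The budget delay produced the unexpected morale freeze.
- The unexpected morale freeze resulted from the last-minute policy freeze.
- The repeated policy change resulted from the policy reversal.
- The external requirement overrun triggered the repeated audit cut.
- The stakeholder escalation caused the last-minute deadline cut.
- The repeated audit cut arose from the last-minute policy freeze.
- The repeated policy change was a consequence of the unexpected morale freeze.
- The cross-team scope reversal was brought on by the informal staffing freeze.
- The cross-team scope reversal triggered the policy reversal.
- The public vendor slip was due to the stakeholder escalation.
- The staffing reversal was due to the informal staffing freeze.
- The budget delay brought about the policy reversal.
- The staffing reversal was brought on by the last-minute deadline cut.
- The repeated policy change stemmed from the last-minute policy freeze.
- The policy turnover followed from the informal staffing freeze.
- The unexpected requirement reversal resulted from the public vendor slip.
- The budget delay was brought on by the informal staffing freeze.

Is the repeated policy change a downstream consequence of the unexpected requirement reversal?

Yes

There is a causal chain: the unexpected requirement reversal → the last-minute policy freeze → the repeated policy change.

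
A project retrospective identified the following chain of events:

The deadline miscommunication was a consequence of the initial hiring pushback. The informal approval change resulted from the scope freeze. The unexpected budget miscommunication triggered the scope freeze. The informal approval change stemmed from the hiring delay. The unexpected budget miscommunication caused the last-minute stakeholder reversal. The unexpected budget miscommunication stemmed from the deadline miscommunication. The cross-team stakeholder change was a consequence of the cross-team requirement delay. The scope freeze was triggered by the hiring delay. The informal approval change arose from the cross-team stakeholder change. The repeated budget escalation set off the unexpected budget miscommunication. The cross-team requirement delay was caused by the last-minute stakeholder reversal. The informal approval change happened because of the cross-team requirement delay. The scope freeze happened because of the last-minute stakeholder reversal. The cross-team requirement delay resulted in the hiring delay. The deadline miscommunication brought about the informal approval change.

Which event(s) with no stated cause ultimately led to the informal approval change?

the initial hiring pushback, the repeated budget escalation

Tracing upstream from the informal approval change: the informal approval change ← the deadline miscommunication ← the initial hiring pushback.
A separate upstream branch: the informal approval change ← the scope freeze ← the unexpected budget miscommunication ← the repeated budget escalation.
Each of those chain origins has no stated cause.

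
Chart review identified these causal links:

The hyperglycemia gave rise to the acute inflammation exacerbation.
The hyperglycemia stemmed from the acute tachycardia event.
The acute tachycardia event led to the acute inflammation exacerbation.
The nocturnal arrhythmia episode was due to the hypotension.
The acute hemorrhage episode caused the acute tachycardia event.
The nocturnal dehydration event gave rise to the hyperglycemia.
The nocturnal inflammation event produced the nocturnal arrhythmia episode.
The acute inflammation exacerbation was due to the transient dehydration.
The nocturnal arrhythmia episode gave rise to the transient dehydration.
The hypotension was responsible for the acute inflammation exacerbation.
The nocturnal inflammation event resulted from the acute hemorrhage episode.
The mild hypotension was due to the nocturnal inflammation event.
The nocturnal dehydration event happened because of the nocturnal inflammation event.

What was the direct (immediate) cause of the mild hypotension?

Upstream contributors include the acute hemorrhage episode, but only the nocturnal inflammation event feeds directly into the mild hypotension.

the nocturnal inflammation event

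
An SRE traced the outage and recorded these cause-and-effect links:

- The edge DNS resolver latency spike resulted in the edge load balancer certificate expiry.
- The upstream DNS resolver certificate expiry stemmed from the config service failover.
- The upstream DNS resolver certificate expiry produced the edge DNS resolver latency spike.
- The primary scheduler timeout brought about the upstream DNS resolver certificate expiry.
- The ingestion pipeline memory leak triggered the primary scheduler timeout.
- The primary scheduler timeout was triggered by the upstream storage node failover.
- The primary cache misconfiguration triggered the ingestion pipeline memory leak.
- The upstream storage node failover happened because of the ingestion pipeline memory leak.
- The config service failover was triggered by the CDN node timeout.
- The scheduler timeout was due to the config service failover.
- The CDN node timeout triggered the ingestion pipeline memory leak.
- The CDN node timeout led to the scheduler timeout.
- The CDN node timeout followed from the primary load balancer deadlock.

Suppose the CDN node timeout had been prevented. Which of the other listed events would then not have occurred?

the config service failover, the scheduler timeout

Downstream of the CDN node timeout: the config service failover, the scheduler timeout, the ingestion pipeline memory leak, the upstream storage node failover, the primary scheduler timeout, the upstream DNS resolver certificate expiry, the edge DNS resolver latency spike, the edge load balancer certificate expiry.
Of those, still caused via another path: the ingestion pipeline memory leak, the upstream storage node failover, the primary scheduler timeout, the upstream DNS resolver certificate expiry, the edge DNS resolver latency spike, the edge load balancer certificate expiry.
The remainder have no surviving cause.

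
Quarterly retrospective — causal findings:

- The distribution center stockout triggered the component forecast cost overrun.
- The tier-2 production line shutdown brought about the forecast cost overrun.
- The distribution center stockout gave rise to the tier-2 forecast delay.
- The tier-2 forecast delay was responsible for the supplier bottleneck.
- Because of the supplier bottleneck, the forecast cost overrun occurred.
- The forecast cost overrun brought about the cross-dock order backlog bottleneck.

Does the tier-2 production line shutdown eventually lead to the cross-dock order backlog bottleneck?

There is a causal chain: the tier-2 production line shutdown → the forecast cost overrun → the cross-dock order backlog bottleneck.

Yes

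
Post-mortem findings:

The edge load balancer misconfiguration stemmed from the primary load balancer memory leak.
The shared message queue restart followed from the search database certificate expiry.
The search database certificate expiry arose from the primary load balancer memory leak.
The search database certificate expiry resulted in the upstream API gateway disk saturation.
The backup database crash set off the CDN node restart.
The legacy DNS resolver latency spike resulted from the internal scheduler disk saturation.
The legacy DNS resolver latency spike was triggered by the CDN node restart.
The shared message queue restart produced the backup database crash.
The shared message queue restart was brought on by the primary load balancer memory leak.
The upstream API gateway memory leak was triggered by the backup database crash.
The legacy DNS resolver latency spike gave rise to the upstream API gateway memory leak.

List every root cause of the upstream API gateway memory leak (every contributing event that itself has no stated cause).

Tracing upstream from the upstream API gateway memory leak: the upstream API gateway memory leak ← the backup database crash ← the shared message queue restart ← the primary load balancer memory leak.
A separate upstream branch: the upstream API gateway memory leak ← the legacy DNS resolver latency spike ← the internal scheduler disk saturation.
Each of those chain origins has no stated cause.

the internal scheduler disk saturation, the primary load balancer memory leak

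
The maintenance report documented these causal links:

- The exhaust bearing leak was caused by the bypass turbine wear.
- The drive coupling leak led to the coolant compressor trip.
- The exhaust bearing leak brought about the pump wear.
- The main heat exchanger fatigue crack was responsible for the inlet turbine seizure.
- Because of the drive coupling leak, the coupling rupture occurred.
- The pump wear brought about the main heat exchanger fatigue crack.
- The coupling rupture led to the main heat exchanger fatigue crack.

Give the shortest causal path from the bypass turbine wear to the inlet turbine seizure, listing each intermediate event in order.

the bypass turbine wear → the exhaust bearing leak → the pump wear → the main heat exchanger fatigue crack → the inlet turbine seizure

the bypass turbine wear → the exhaust bearing leak
the exhaust bearing leak → the pump wear
the pump wear → the main heat exchanger fatigue crack
the main heat exchanger fatigue crack → the inlet turbine seizure
Length: 4 steps.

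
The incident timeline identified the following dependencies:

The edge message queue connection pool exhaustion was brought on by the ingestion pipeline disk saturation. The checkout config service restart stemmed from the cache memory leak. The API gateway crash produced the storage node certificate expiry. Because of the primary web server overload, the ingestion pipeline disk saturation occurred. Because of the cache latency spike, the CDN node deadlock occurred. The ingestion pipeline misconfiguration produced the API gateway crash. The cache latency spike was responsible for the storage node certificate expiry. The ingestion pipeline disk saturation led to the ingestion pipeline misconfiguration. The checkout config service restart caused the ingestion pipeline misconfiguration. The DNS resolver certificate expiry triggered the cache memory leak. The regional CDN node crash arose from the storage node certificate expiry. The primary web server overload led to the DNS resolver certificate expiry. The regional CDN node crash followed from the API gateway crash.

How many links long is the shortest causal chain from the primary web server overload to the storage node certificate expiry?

Shortest chain: the primary web server overload → the ingestion pipeline disk saturation → the ingestion pipeline misconfiguration → the API gateway crash → the storage node certificate expiry.

4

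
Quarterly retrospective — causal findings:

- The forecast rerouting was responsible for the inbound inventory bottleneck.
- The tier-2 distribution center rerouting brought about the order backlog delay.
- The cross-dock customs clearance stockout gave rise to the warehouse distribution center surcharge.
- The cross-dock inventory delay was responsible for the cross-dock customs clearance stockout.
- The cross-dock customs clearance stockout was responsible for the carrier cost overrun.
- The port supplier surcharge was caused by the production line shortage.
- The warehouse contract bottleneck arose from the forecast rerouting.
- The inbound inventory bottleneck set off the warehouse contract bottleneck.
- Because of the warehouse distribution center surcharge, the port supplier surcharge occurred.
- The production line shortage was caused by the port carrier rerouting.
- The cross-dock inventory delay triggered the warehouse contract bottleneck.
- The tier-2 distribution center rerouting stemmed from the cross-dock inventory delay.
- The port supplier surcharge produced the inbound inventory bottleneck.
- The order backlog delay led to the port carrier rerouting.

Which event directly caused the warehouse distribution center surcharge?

Upstream contributors include the cross-dock inventory delay, but only the cross-dock customs clearance stockout feeds directly into the warehouse distribution center surcharge.

the cross-dock customs clearance stockout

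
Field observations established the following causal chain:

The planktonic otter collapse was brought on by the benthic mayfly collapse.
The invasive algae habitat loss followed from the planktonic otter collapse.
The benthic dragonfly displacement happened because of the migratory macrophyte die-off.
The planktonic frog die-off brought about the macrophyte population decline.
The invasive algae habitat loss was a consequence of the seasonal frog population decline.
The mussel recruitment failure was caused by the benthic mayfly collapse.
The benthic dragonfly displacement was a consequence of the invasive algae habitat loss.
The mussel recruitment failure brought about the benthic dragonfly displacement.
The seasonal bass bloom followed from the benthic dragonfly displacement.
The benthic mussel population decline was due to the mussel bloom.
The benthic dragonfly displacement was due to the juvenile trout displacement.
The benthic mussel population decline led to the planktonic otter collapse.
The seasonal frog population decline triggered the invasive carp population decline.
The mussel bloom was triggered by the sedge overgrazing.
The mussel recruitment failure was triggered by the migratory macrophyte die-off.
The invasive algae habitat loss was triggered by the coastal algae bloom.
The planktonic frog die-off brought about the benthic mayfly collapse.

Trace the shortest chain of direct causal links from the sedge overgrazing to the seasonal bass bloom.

the sedge overgrazing → the mussel bloom → the benthic mussel population decline → the planktonic otter collapse → the invasive algae habitat loss → the benthic dragonfly displacement → the seasonal bass bloom

the sedge overgrazing → the mussel bloom
the mussel bloom → the benthic mussel population decline
the benthic mussel population decline → the planktonic otter collapse
the planktonic otter collapse → the invasive algae habitat loss
the invasive algae habitat loss → the benthic dragonfly displacement
the benthic dragonfly displacement → the seasonal bass bloom
Length: 6 steps.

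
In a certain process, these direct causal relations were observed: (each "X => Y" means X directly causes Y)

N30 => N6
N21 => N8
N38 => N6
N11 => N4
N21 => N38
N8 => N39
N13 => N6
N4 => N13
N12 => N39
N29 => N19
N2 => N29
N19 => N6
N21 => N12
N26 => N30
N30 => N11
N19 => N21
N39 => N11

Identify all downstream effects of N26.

N11, N13, N30, N4, N6

Direct effects: N30.
2 steps out: N11, N6.
3 steps out: N4.
4 steps out: N13.
Not reachable from it: N2, N29, N19, N21, N8, N12, N39, N38.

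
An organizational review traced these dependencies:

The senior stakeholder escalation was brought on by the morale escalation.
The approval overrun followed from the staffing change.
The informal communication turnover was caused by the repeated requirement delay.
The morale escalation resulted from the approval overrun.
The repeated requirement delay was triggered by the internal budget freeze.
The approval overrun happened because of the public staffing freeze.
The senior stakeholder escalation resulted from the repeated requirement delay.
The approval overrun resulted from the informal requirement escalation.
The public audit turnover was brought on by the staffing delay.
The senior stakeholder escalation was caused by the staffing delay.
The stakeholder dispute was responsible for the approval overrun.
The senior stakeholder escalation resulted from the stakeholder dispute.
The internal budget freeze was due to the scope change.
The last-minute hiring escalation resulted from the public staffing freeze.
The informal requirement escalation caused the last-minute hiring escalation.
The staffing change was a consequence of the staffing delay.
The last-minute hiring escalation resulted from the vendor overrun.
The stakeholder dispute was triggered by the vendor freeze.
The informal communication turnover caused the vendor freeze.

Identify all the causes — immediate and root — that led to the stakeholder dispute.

Immediate cause of the stakeholder dispute: the vendor freeze.
Further upstream: the scope change, the internal budget freeze, the repeated requirement delay, the informal communication turnover.

the informal communication turnover, the internal budget freeze, the repeated requirement delay, the scope change, the vendor freeze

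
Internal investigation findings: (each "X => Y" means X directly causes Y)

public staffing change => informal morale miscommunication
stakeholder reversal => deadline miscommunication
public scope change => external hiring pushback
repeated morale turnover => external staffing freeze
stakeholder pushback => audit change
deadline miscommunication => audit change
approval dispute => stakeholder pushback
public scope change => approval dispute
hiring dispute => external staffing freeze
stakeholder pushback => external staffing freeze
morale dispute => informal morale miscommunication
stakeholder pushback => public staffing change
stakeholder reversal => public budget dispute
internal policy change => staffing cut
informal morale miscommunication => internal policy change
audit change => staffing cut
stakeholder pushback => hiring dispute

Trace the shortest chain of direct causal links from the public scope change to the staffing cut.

the public scope change → the approval dispute
the approval dispute → the stakeholder pushback
the stakeholder pushback → the audit change
the audit change → the staffing cut
Length: 4 steps.

the public scope change → the approval dispute → the stakeholder pushback → the audit change → the staffing cut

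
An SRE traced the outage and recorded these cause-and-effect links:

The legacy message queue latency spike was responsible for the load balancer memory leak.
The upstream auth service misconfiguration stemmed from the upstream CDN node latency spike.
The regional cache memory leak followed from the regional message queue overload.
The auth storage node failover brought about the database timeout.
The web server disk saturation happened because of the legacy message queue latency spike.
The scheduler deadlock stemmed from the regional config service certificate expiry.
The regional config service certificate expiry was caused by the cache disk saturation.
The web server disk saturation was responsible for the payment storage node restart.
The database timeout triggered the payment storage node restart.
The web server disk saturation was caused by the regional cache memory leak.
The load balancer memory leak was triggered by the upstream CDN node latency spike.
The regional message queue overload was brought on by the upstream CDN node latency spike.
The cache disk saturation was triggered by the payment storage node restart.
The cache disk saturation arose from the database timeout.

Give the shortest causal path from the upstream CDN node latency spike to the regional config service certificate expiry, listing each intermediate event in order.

the upstream CDN node latency spike → the regional message queue overload → the regional cache memory leak → the web server disk saturation → the payment storage node restart → the cache disk saturation → the regional config service certificate expiry

the upstream CDN node latency spike → the regional message queue overload
the regional message queue overload → the regional cache memory leak
the regional cache memory leak → the web server disk saturation
the web server disk saturation → the payment storage node restart
the payment storage node restart → the cache disk saturation
the cache disk saturation → the regional config service certificate expiry
Length: 6 steps.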